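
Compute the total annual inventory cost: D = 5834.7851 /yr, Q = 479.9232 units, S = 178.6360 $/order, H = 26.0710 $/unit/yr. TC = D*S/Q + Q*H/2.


Ordering cost = D*S/Q = 2171.8114
Holding cost = Q*H/2 = 6256.0389
TC = 2171.8114 + 6256.0389 = 8427.8503

8427.8503 $/yr


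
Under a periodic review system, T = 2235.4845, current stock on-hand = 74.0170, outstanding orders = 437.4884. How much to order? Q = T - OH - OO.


Inventory position = OH + OO = 74.0170 + 437.4884 = 511.5054
Q = 2235.4845 - 511.5054 = 1723.9791

1723.9791 units


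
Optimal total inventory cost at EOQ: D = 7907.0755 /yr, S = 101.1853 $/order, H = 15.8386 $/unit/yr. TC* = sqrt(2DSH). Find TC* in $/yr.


2*D*S*H = 25344288.0493
TC* = sqrt(25344288.0493) = 5034.3111

5034.3111 $/yr


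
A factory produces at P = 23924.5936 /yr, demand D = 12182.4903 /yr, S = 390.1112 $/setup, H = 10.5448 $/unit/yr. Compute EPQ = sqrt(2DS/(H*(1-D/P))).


1 - D/P = 1 - 0.5092 = 0.4908
H*(1-D/P) = 5.1753
2DS = 9505051.8198
EPQ = sqrt(1836600.9915) = 1355.2125

1355.2125 units


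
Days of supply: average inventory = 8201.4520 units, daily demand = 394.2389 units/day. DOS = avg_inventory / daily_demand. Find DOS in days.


DOS = 8201.4520 / 394.2389 = 20.8033

20.8033 days


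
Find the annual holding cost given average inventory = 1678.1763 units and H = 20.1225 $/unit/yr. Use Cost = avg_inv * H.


Cost = 1678.1763 * 20.1225 = 33769.1026

33769.1026 $/yr


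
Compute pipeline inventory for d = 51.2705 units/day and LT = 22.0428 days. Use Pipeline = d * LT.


Pipeline = 51.2705 * 22.0428 = 1130.1454

1130.1454 units


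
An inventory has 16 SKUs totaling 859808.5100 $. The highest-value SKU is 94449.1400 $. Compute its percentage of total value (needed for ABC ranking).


Top item = 94449.1400
Total = 859808.5100
Percentage = 94449.1400 / 859808.5100 * 100 = 10.9849

10.9849%


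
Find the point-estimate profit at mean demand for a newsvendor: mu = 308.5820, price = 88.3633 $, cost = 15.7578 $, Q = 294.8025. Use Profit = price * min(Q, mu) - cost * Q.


Sales at mu = min(294.8025, 308.5820) = 294.8025
Revenue = 88.3633 * 294.8025 = 26049.7217
Total cost = 15.7578 * 294.8025 = 4645.4388
Profit = 26049.7217 - 4645.4388 = 21404.2829

21404.2829 $


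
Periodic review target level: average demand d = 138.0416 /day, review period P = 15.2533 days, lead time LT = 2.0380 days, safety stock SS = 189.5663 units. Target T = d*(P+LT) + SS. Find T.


P + LT = 17.2913
d*(P+LT) = 138.0416 * 17.2913 = 2386.9187
T = 2386.9187 + 189.5663 = 2576.4850

2576.4850 units


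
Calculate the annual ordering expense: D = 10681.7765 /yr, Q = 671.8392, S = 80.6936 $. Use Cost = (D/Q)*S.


Number of orders = D/Q = 15.8993
Cost = 15.8993 * 80.6936 = 1282.9722

1282.9722 $/yr


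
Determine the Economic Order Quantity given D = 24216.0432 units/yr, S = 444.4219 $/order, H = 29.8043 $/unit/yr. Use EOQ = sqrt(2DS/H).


2*D*S = 2 * 24216.0432 * 444.4219 = 21524279.8589
2*D*S/H = 722187.0622
EOQ = sqrt(722187.0622) = 849.8159

849.8159 units


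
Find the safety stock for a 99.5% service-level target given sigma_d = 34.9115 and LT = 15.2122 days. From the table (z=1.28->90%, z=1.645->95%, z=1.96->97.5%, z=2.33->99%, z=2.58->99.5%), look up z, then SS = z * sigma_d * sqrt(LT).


From the table, SL = 99.5% corresponds to z = 2.58
sqrt(LT) = sqrt(15.2122) = 3.9003
SS = 2.58 * 34.9115 * 3.9003 = 351.3049

351.3049 units


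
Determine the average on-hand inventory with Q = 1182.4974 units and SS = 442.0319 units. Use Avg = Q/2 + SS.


Q/2 = 591.2487
Avg = 591.2487 + 442.0319 = 1033.2806

1033.2806 units


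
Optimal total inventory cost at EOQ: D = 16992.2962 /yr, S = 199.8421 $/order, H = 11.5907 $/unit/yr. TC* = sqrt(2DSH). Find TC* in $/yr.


2*D*S*H = 78718845.3927
TC* = sqrt(78718845.3927) = 8872.3641

8872.3641 $/yr


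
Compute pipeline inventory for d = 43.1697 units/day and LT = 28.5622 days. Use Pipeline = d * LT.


Pipeline = 43.1697 * 28.5622 = 1233.0216

1233.0216 units


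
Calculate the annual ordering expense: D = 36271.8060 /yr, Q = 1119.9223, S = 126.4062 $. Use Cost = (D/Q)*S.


Number of orders = D/Q = 32.3878
Cost = 32.3878 * 126.4062 = 4094.0172

4094.0172 $/yr


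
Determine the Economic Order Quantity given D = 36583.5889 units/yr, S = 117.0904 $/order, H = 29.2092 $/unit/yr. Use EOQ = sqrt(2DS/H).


2*D*S = 2 * 36583.5889 * 117.0904 = 8567174.1155
2*D*S/H = 293303.9630
EOQ = sqrt(293303.9630) = 541.5754

541.5754 units


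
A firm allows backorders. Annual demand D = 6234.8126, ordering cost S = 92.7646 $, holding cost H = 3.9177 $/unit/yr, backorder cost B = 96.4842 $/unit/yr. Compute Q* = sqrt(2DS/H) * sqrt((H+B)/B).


sqrt(2DS/H) = 543.3782
sqrt((H+B)/B) = 1.0201
Q* = 543.3782 * 1.0201 = 554.3003

554.3003 units


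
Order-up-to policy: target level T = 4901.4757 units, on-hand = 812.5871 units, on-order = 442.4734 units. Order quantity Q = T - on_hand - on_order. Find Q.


Inventory position = OH + OO = 812.5871 + 442.4734 = 1255.0605
Q = 4901.4757 - 1255.0605 = 3646.4152

3646.4152 units


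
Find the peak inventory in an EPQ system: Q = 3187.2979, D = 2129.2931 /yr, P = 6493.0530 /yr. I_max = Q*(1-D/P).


D/P = 0.3279
1 - D/P = 0.6721
I_max = 3187.2979 * 0.6721 = 2142.0744

2142.0744 units


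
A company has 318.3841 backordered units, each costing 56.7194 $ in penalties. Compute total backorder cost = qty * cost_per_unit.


Total = 318.3841 * 56.7194 = 18058.5551

18058.5551 $


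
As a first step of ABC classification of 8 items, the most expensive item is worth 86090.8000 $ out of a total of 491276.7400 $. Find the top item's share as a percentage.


Top item = 86090.8000
Total = 491276.7400
Percentage = 86090.8000 / 491276.7400 * 100 = 17.5239

17.5239%


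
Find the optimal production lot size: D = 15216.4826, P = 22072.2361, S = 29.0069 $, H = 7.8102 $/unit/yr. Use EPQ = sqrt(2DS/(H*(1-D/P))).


1 - D/P = 1 - 0.6894 = 0.3106
H*(1-D/P) = 2.4259
2DS = 882765.9783
EPQ = sqrt(363893.7285) = 603.2360

603.2360 units


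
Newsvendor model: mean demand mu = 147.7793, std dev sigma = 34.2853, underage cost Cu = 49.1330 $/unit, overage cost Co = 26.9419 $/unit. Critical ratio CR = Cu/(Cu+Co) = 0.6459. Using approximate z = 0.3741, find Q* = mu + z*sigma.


CR = Cu/(Cu+Co) = 49.1330/(49.1330+26.9419) = 0.6459
z = 0.3741
Q* = 147.7793 + 0.3741 * 34.2853 = 160.6054

160.6054 units


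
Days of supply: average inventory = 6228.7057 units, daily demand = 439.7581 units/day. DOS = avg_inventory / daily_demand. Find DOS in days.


DOS = 6228.7057 / 439.7581 = 14.1639

14.1639 days


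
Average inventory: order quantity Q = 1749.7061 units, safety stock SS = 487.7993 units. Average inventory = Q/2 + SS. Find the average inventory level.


Q/2 = 874.8531
Avg = 874.8531 + 487.7993 = 1362.6524

1362.6524 units


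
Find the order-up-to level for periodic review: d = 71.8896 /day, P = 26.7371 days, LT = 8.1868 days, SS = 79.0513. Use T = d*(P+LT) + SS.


P + LT = 34.9239
d*(P+LT) = 71.8896 * 34.9239 = 2510.6652
T = 2510.6652 + 79.0513 = 2589.7165

2589.7165 units


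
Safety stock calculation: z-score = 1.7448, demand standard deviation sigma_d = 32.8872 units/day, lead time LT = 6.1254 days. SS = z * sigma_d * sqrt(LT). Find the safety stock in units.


sqrt(LT) = sqrt(6.1254) = 2.4750
SS = 1.7448 * 32.8872 * 2.4750 = 142.0168

142.0168 units


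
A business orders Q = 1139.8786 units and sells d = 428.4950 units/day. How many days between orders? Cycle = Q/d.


Cycle = 1139.8786 / 428.4950 = 2.6602

2.6602 days


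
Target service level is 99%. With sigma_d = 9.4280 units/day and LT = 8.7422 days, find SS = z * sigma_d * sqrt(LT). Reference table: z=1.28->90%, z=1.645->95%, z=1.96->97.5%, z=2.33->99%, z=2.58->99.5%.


From the table, SL = 99% corresponds to z = 2.33
sqrt(LT) = sqrt(8.7422) = 2.9567
SS = 2.33 * 9.4280 * 2.9567 = 64.9510

64.9510 units


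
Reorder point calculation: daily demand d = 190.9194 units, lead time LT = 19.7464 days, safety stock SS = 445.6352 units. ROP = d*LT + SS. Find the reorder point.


d*LT = 190.9194 * 19.7464 = 3769.9708
ROP = 3769.9708 + 445.6352 = 4215.6060

4215.6060 units


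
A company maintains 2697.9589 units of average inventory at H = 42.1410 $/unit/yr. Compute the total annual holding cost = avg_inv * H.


Cost = 2697.9589 * 42.1410 = 113694.6860

113694.6860 $/yr


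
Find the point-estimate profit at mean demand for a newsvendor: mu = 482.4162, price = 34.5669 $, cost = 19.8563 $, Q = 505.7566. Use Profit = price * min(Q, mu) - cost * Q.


Sales at mu = min(505.7566, 482.4162) = 482.4162
Revenue = 34.5669 * 482.4162 = 16675.6325
Total cost = 19.8563 * 505.7566 = 10042.4548
Profit = 16675.6325 - 10042.4548 = 6633.1778

6633.1778 $


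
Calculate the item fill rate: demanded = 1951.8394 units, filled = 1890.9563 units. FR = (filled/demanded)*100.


FR = 1890.9563 / 1951.8394 * 100 = 96.8807

96.8807%


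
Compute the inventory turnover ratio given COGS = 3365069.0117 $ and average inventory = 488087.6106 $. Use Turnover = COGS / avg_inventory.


Turnover = 3365069.0117 / 488087.6106 = 6.8944

6.8944


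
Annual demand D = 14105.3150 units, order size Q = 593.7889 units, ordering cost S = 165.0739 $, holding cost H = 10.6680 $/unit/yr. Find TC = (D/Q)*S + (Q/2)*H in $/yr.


Ordering cost = D*S/Q = 3921.2915
Holding cost = Q*H/2 = 3167.2700
TC = 3921.2915 + 3167.2700 = 7088.5615

7088.5615 $/yr


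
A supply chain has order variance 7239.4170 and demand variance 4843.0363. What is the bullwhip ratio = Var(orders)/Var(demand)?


BW = 7239.4170 / 4843.0363 = 1.4948

1.4948


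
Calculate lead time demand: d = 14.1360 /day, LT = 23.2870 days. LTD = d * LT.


LTD = 14.1360 * 23.2870 = 329.1850

329.1850 units


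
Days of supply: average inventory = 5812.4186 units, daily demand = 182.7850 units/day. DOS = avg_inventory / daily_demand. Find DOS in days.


DOS = 5812.4186 / 182.7850 = 31.7992

31.7992 days


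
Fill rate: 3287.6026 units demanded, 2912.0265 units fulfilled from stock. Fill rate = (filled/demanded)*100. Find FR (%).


FR = 2912.0265 / 3287.6026 * 100 = 88.5760

88.5760%


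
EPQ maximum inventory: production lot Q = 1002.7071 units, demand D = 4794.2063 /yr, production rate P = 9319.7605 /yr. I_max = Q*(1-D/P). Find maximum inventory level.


D/P = 0.5144
1 - D/P = 0.4856
I_max = 1002.7071 * 0.4856 = 486.9015

486.9015 units


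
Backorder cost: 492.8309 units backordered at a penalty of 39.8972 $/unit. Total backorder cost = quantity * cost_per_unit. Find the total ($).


Total = 492.8309 * 39.8972 = 19662.5730

19662.5730 $


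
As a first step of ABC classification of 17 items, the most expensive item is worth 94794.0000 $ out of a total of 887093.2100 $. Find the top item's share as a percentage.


Top item = 94794.0000
Total = 887093.2100
Percentage = 94794.0000 / 887093.2100 * 100 = 10.6859

10.6859%


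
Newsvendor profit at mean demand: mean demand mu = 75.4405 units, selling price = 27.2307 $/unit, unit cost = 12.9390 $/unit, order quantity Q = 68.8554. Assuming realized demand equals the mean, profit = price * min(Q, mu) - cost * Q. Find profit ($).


Sales at mu = min(68.8554, 75.4405) = 68.8554
Revenue = 27.2307 * 68.8554 = 1874.9807
Total cost = 12.9390 * 68.8554 = 890.9200
Profit = 1874.9807 - 890.9200 = 984.0607

984.0607 $


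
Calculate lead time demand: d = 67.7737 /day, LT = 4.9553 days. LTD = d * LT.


LTD = 67.7737 * 4.9553 = 335.8390

335.8390 units


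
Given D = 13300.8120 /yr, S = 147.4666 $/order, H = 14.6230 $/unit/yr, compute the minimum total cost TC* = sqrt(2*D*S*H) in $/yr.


2*D*S*H = 57363850.8421
TC* = sqrt(57363850.8421) = 7573.8927

7573.8927 $/yr


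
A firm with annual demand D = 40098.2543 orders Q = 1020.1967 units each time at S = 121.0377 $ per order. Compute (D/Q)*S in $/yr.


Number of orders = D/Q = 39.3044
Cost = 39.3044 * 121.0377 = 4757.3183

4757.3183 $/yr


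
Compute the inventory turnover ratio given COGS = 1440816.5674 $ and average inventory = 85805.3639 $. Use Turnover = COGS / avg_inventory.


Turnover = 1440816.5674 / 85805.3639 = 16.7917

16.7917


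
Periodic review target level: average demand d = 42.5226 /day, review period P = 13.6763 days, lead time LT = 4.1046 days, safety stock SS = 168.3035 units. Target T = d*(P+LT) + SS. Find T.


P + LT = 17.7809
d*(P+LT) = 42.5226 * 17.7809 = 756.0901
T = 756.0901 + 168.3035 = 924.3936

924.3936 units


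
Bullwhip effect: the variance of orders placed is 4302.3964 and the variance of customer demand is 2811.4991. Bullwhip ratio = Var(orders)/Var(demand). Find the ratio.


BW = 4302.3964 / 2811.4991 = 1.5303

1.5303


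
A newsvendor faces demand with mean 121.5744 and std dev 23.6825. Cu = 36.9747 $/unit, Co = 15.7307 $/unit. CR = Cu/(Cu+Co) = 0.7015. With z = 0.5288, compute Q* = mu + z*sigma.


CR = Cu/(Cu+Co) = 36.9747/(36.9747+15.7307) = 0.7015
z = 0.5288
Q* = 121.5744 + 0.5288 * 23.6825 = 134.0977

134.0977 units


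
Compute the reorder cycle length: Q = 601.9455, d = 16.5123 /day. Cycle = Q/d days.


Cycle = 601.9455 / 16.5123 = 36.4544

36.4544 days


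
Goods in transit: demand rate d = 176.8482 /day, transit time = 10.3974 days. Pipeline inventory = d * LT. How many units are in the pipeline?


Pipeline = 176.8482 * 10.3974 = 1838.7615

1838.7615 units


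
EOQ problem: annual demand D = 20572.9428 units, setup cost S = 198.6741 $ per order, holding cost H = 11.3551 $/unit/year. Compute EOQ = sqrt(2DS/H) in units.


2*D*S = 2 * 20572.9428 * 198.6741 = 8174621.7903
2*D*S/H = 719907.5121
EOQ = sqrt(719907.5121) = 848.4736

848.4736 units


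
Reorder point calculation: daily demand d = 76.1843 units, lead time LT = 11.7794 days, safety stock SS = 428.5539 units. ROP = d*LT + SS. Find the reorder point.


d*LT = 76.1843 * 11.7794 = 897.4053
ROP = 897.4053 + 428.5539 = 1325.9592

1325.9592 units


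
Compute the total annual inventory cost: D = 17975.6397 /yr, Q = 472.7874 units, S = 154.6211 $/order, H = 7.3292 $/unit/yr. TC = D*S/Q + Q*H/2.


Ordering cost = D*S/Q = 5878.7802
Holding cost = Q*H/2 = 1732.5767
TC = 5878.7802 + 1732.5767 = 7611.3569

7611.3569 $/yr


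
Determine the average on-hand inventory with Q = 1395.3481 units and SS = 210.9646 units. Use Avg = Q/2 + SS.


Q/2 = 697.6740
Avg = 697.6740 + 210.9646 = 908.6386

908.6386 units


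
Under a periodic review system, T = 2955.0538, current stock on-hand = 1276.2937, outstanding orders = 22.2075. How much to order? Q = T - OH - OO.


Inventory position = OH + OO = 1276.2937 + 22.2075 = 1298.5012
Q = 2955.0538 - 1298.5012 = 1656.5526

1656.5526 units


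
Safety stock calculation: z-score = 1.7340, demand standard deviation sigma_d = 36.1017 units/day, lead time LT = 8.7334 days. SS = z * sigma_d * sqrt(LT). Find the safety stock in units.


sqrt(LT) = sqrt(8.7334) = 2.9552
SS = 1.7340 * 36.1017 * 2.9552 = 184.9986

184.9986 units


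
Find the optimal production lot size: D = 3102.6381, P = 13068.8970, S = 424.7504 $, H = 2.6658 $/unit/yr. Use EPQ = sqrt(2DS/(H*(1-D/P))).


1 - D/P = 1 - 0.2374 = 0.7626
H*(1-D/P) = 2.0329
2DS = 2635693.5481
EPQ = sqrt(1296504.7734) = 1138.6416

1138.6416 units


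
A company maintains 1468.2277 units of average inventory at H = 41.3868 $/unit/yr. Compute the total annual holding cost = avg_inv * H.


Cost = 1468.2277 * 41.3868 = 60765.2462

60765.2462 $/yr


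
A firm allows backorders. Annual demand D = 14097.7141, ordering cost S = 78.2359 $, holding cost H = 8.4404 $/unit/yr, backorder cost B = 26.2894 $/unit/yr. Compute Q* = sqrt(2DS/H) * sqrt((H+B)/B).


sqrt(2DS/H) = 511.2236
sqrt((H+B)/B) = 1.1494
Q* = 511.2236 * 1.1494 = 587.5863

587.5863 units


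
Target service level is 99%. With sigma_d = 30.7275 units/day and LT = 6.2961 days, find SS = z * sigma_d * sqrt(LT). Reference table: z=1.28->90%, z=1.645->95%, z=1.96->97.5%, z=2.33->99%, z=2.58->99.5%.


From the table, SL = 99% corresponds to z = 2.33
sqrt(LT) = sqrt(6.2961) = 2.5092
SS = 2.33 * 30.7275 * 2.5092 = 179.6466

179.6466 units


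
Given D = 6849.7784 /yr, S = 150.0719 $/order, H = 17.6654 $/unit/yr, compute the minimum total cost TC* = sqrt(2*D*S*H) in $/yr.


2*D*S*H = 36318622.9902
TC* = sqrt(36318622.9902) = 6026.4934

6026.4934 $/yr


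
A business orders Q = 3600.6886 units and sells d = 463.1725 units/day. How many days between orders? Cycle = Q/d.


Cycle = 3600.6886 / 463.1725 = 7.7740

7.7740 days


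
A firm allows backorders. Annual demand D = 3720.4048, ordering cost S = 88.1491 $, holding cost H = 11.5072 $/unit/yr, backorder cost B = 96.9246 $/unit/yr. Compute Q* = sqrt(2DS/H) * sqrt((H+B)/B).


sqrt(2DS/H) = 238.7450
sqrt((H+B)/B) = 1.0577
Q* = 238.7450 * 1.0577 = 252.5199

252.5199 units


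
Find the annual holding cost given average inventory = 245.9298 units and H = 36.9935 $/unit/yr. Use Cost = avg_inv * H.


Cost = 245.9298 * 36.9935 = 9097.8041

9097.8041 $/yr


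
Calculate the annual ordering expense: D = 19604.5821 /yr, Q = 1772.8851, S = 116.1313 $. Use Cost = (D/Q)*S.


Number of orders = D/Q = 11.0580
Cost = 11.0580 * 116.1313 = 1284.1811

1284.1811 $/yr


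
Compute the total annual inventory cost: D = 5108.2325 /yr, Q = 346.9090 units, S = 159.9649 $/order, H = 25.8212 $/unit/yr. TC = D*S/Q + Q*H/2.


Ordering cost = D*S/Q = 2355.4820
Holding cost = Q*H/2 = 4478.8033
TC = 2355.4820 + 4478.8033 = 6834.2853

6834.2853 $/yr


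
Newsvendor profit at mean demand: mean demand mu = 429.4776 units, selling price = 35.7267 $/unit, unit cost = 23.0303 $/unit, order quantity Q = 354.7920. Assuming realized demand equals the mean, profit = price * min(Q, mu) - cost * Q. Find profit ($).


Sales at mu = min(354.7920, 429.4776) = 354.7920
Revenue = 35.7267 * 354.7920 = 12675.5473
Total cost = 23.0303 * 354.7920 = 8170.9662
Profit = 12675.5473 - 8170.9662 = 4504.5811

4504.5811 $


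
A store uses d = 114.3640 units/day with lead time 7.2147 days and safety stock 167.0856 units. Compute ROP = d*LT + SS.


d*LT = 114.3640 * 7.2147 = 825.1020
ROP = 825.1020 + 167.0856 = 992.1876

992.1876 units


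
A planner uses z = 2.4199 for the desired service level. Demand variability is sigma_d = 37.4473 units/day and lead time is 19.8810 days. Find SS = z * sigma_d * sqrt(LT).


sqrt(LT) = sqrt(19.8810) = 4.4588
SS = 2.4199 * 37.4473 * 4.4588 = 404.0518

404.0518 units


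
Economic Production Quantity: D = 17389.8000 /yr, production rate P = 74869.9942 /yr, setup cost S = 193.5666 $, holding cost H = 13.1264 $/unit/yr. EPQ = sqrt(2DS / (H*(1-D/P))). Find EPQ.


1 - D/P = 1 - 0.2323 = 0.7677
H*(1-D/P) = 10.0776
2DS = 6732168.9214
EPQ = sqrt(668034.5788) = 817.3338

817.3338 units


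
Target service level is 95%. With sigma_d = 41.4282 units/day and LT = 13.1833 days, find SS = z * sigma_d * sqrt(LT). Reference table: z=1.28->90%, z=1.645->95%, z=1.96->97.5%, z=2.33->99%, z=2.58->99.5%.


From the table, SL = 95% corresponds to z = 1.645
sqrt(LT) = sqrt(13.1833) = 3.6309
SS = 1.645 * 41.4282 * 3.6309 = 247.4424

247.4424 units


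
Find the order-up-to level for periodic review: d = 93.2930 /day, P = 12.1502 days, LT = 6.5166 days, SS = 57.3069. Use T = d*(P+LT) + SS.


P + LT = 18.6668
d*(P+LT) = 93.2930 * 18.6668 = 1741.4818
T = 1741.4818 + 57.3069 = 1798.7887

1798.7887 units


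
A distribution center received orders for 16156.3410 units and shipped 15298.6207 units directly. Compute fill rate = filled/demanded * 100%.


FR = 15298.6207 / 16156.3410 * 100 = 94.6911

94.6911%


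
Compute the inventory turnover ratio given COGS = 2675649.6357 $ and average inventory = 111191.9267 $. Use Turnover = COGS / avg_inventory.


Turnover = 2675649.6357 / 111191.9267 = 24.0633

24.0633


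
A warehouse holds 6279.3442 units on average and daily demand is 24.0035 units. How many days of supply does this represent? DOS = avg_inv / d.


DOS = 6279.3442 / 24.0035 = 261.6012

261.6012 days


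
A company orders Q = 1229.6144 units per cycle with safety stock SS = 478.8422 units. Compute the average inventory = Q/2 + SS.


Q/2 = 614.8072
Avg = 614.8072 + 478.8422 = 1093.6494

1093.6494 units


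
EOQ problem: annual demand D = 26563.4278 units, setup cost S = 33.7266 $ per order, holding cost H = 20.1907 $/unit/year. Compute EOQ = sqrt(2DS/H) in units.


2*D*S = 2 * 26563.4278 * 33.7266 = 1791788.2081
2*D*S/H = 88743.2436
EOQ = sqrt(88743.2436) = 297.8980

297.8980 units


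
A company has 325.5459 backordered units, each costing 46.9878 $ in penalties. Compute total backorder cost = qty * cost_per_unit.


Total = 325.5459 * 46.9878 = 15296.6856

15296.6856 $


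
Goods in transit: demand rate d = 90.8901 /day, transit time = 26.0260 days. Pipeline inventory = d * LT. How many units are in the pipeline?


Pipeline = 90.8901 * 26.0260 = 2365.5057

2365.5057 units


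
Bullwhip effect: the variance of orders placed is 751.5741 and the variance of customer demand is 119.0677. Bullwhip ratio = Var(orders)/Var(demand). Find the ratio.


BW = 751.5741 / 119.0677 = 6.3122

6.3122


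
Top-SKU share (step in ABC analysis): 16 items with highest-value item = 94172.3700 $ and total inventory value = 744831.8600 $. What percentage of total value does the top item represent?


Top item = 94172.3700
Total = 744831.8600
Percentage = 94172.3700 / 744831.8600 * 100 = 12.6434

12.6434%


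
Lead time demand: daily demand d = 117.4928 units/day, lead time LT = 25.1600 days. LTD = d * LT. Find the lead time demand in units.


LTD = 117.4928 * 25.1600 = 2956.1188

2956.1188 units


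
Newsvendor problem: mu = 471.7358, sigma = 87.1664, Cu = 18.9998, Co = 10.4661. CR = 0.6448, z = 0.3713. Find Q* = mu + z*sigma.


CR = Cu/(Cu+Co) = 18.9998/(18.9998+10.4661) = 0.6448
z = 0.3713
Q* = 471.7358 + 0.3713 * 87.1664 = 504.1007

504.1007 units


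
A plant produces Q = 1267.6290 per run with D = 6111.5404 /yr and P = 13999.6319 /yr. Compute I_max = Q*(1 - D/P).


D/P = 0.4366
1 - D/P = 0.5634
I_max = 1267.6290 * 0.5634 = 714.2455

714.2455 units


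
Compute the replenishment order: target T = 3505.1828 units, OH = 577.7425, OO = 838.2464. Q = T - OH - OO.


Inventory position = OH + OO = 577.7425 + 838.2464 = 1415.9889
Q = 3505.1828 - 1415.9889 = 2089.1939

2089.1939 units


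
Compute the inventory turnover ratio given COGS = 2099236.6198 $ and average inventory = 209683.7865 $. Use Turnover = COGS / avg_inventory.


Turnover = 2099236.6198 / 209683.7865 = 10.0114

10.0114


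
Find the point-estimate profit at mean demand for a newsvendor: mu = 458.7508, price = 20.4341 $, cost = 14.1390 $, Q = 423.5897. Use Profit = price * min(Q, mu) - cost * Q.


Sales at mu = min(423.5897, 458.7508) = 423.5897
Revenue = 20.4341 * 423.5897 = 8655.6743
Total cost = 14.1390 * 423.5897 = 5989.1348
Profit = 8655.6743 - 5989.1348 = 2666.5395

2666.5395 $


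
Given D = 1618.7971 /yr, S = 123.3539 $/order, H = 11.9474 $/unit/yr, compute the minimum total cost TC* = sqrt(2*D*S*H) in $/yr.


2*D*S*H = 4771431.5990
TC* = sqrt(4771431.5990) = 2184.3607

2184.3607 $/yr


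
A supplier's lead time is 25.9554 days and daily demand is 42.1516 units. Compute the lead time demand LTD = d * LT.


LTD = 42.1516 * 25.9554 = 1094.0616

1094.0616 units


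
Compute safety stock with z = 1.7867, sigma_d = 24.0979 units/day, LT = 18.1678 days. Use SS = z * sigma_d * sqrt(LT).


sqrt(LT) = sqrt(18.1678) = 4.2624
SS = 1.7867 * 24.0979 * 4.2624 = 183.5194

183.5194 units


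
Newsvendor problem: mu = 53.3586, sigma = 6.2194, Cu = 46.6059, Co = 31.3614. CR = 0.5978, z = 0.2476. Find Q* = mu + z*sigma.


CR = Cu/(Cu+Co) = 46.6059/(46.6059+31.3614) = 0.5978
z = 0.2476
Q* = 53.3586 + 0.2476 * 6.2194 = 54.8985

54.8985 units


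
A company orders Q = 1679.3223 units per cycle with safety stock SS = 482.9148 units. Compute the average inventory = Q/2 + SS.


Q/2 = 839.6612
Avg = 839.6612 + 482.9148 = 1322.5759

1322.5759 units


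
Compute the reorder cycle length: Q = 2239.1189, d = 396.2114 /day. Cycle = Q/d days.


Cycle = 2239.1189 / 396.2114 = 5.6513

5.6513 days


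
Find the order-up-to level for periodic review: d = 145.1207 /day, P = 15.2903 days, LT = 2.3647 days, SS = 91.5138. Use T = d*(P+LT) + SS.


P + LT = 17.6550
d*(P+LT) = 145.1207 * 17.6550 = 2562.1060
T = 2562.1060 + 91.5138 = 2653.6198

2653.6198 units


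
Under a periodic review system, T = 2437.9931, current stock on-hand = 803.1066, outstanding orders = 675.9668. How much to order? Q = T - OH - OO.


Inventory position = OH + OO = 803.1066 + 675.9668 = 1479.0734
Q = 2437.9931 - 1479.0734 = 958.9197

958.9197 units


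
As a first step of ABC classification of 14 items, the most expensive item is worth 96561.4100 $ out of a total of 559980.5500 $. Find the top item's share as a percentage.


Top item = 96561.4100
Total = 559980.5500
Percentage = 96561.4100 / 559980.5500 * 100 = 17.2437

17.2437%


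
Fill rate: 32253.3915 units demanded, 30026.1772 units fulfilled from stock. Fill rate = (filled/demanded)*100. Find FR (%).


FR = 30026.1772 / 32253.3915 * 100 = 93.0946

93.0946%


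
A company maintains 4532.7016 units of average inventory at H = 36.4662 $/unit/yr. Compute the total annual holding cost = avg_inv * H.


Cost = 4532.7016 * 36.4662 = 165290.4031

165290.4031 $/yr


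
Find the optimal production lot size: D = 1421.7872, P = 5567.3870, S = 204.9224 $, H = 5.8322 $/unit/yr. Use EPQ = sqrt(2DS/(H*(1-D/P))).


1 - D/P = 1 - 0.2554 = 0.7446
H*(1-D/P) = 4.3428
2DS = 582712.0906
EPQ = sqrt(134179.3418) = 366.3050

366.3050 units


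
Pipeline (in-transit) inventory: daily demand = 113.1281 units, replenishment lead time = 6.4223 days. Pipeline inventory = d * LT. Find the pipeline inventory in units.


Pipeline = 113.1281 * 6.4223 = 726.5426

726.5426 units


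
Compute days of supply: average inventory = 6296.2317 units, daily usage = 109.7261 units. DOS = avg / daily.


DOS = 6296.2317 / 109.7261 = 57.3813

57.3813 days


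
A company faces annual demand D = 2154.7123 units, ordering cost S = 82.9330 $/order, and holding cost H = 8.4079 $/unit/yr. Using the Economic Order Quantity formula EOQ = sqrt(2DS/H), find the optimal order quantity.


2*D*S = 2 * 2154.7123 * 82.9330 = 357393.5104
2*D*S/H = 42506.8698
EOQ = sqrt(42506.8698) = 206.1719

206.1719 units


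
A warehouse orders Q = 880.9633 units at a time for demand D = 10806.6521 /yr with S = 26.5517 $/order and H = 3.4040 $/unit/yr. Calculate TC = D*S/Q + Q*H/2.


Ordering cost = D*S/Q = 325.7059
Holding cost = Q*H/2 = 1499.3995
TC = 325.7059 + 1499.3995 = 1825.1055

1825.1055 $/yr


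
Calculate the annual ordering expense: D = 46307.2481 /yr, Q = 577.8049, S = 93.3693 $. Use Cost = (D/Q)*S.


Number of orders = D/Q = 80.1434
Cost = 80.1434 * 93.3693 = 7482.9330

7482.9330 $/yr


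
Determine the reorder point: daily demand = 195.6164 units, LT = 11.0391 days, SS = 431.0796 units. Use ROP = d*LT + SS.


d*LT = 195.6164 * 11.0391 = 2159.4290
ROP = 2159.4290 + 431.0796 = 2590.5086

2590.5086 units


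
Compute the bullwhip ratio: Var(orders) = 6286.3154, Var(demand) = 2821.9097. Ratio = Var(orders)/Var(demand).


BW = 6286.3154 / 2821.9097 = 2.2277

2.2277


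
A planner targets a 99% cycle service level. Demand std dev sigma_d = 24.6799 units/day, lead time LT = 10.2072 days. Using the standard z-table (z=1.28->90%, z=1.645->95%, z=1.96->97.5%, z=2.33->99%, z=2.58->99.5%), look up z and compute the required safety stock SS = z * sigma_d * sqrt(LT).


From the table, SL = 99% corresponds to z = 2.33
sqrt(LT) = sqrt(10.2072) = 3.1949
SS = 2.33 * 24.6799 * 3.1949 = 183.7184

183.7184 units


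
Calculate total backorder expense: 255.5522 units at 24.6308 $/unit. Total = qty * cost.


Total = 255.5522 * 24.6308 = 6294.4551

6294.4551 $


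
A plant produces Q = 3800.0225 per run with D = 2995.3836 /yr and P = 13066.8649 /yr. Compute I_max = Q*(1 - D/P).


D/P = 0.2292
1 - D/P = 0.7708
I_max = 3800.0225 * 0.7708 = 2928.9241

2928.9241 units


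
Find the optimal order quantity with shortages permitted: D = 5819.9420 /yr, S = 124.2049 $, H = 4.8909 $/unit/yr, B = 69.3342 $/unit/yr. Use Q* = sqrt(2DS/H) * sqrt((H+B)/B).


sqrt(2DS/H) = 543.6874
sqrt((H+B)/B) = 1.0347
Q* = 543.6874 * 1.0347 = 562.5368

562.5368 units


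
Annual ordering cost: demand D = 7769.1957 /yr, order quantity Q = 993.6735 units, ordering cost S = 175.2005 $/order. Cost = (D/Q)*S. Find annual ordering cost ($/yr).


Number of orders = D/Q = 7.8187
Cost = 7.8187 * 175.2005 = 1369.8332

1369.8332 $/yr


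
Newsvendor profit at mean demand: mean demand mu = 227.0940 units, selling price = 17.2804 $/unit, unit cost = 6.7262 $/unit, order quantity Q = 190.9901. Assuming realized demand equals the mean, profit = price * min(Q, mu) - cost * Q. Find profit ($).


Sales at mu = min(190.9901, 227.0940) = 190.9901
Revenue = 17.2804 * 190.9901 = 3300.3853
Total cost = 6.7262 * 190.9901 = 1284.6376
Profit = 3300.3853 - 1284.6376 = 2015.7477

2015.7477 $


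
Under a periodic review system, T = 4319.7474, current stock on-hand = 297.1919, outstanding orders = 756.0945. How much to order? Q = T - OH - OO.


Inventory position = OH + OO = 297.1919 + 756.0945 = 1053.2864
Q = 4319.7474 - 1053.2864 = 3266.4610

3266.4610 units


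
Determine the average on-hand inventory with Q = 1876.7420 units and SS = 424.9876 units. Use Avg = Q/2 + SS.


Q/2 = 938.3710
Avg = 938.3710 + 424.9876 = 1363.3586

1363.3586 units


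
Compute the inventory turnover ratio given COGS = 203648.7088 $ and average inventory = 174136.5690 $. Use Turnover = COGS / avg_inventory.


Turnover = 203648.7088 / 174136.5690 = 1.1695

1.1695


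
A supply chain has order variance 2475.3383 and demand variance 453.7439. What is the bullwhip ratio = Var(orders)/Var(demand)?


BW = 2475.3383 / 453.7439 = 5.4554

5.4554


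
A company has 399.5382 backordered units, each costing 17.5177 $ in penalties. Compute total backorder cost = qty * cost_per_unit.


Total = 399.5382 * 17.5177 = 6998.9903

6998.9903 $


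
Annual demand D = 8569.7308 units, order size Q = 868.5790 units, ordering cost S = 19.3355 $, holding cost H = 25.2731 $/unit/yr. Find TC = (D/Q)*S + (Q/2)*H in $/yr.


Ordering cost = D*S/Q = 190.7714
Holding cost = Q*H/2 = 10975.8420
TC = 190.7714 + 10975.8420 = 11166.6134

11166.6134 $/yr


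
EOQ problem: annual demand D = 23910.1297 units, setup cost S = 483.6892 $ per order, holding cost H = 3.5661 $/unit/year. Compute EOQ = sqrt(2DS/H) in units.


2*D*S = 2 * 23910.1297 * 483.6892 = 23130143.0130
2*D*S/H = 6486117.3307
EOQ = sqrt(6486117.3307) = 2546.7857

2546.7857 units


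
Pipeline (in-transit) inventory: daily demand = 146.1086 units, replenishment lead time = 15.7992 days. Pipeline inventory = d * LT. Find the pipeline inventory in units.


Pipeline = 146.1086 * 15.7992 = 2308.3990

2308.3990 units


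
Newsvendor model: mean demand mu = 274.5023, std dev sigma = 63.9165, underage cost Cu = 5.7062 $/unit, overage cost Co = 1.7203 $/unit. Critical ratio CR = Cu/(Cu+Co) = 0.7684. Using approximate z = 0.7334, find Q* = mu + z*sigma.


CR = Cu/(Cu+Co) = 5.7062/(5.7062+1.7203) = 0.7684
z = 0.7334
Q* = 274.5023 + 0.7334 * 63.9165 = 321.3787

321.3787 units


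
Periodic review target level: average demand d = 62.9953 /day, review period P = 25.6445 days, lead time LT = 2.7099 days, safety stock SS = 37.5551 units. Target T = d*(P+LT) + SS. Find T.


P + LT = 28.3544
d*(P+LT) = 62.9953 * 28.3544 = 1786.1939
T = 1786.1939 + 37.5551 = 1823.7490

1823.7490 units


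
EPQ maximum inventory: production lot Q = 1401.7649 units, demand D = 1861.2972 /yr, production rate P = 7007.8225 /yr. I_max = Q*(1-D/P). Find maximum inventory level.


D/P = 0.2656
1 - D/P = 0.7344
I_max = 1401.7649 * 0.7344 = 1029.4522

1029.4522 units


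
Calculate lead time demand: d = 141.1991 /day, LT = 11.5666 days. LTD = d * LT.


LTD = 141.1991 * 11.5666 = 1633.1935

1633.1935 units


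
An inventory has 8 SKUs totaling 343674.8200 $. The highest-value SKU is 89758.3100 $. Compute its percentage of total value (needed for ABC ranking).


Top item = 89758.3100
Total = 343674.8200
Percentage = 89758.3100 / 343674.8200 * 100 = 26.1172

26.1172%


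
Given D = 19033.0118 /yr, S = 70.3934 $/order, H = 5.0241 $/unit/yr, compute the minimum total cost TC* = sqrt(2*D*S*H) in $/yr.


2*D*S*H = 13462562.4119
TC* = sqrt(13462562.4119) = 3669.1365

3669.1365 $/yr


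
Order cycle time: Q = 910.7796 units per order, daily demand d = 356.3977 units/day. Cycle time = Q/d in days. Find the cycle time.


Cycle = 910.7796 / 356.3977 = 2.5555

2.5555 days


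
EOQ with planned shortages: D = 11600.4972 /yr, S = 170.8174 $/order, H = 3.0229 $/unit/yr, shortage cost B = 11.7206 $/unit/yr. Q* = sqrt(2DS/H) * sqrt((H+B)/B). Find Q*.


sqrt(2DS/H) = 1145.0052
sqrt((H+B)/B) = 1.1216
Q* = 1145.0052 * 1.1216 = 1284.2005

1284.2005 units


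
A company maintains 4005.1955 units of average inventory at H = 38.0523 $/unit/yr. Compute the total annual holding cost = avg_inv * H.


Cost = 4005.1955 * 38.0523 = 152406.9007

152406.9007 $/yr


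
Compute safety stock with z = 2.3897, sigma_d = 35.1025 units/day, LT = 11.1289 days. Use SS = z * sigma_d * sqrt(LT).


sqrt(LT) = sqrt(11.1289) = 3.3360
SS = 2.3897 * 35.1025 * 3.3360 = 279.8386

279.8386 units


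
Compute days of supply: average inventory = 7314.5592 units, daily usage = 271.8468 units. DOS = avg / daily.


DOS = 7314.5592 / 271.8468 = 26.9069

26.9069 days


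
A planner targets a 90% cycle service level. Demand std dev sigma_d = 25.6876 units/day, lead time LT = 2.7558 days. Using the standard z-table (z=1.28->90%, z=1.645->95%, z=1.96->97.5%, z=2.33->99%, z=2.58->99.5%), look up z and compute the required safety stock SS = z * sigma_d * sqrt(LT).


From the table, SL = 90% corresponds to z = 1.28
sqrt(LT) = sqrt(2.7558) = 1.6601
SS = 1.28 * 25.6876 * 1.6601 = 54.5830

54.5830 units


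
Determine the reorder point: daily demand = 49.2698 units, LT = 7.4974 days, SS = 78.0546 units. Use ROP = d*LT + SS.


d*LT = 49.2698 * 7.4974 = 369.3954
ROP = 369.3954 + 78.0546 = 447.4500

447.4500 units


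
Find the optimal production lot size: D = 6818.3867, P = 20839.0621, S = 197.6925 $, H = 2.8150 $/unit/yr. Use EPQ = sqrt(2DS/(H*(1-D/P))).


1 - D/P = 1 - 0.3272 = 0.6728
H*(1-D/P) = 1.8940
2DS = 2695887.8254
EPQ = sqrt(1423418.6516) = 1193.0711

1193.0711 units


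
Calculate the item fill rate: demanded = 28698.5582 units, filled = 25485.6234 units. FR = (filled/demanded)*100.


FR = 25485.6234 / 28698.5582 * 100 = 88.8045

88.8045%


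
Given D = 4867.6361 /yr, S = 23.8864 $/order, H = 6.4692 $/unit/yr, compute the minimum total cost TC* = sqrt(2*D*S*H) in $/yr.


2*D*S*H = 1504351.6875
TC* = sqrt(1504351.6875) = 1226.5202

1226.5202 $/yr


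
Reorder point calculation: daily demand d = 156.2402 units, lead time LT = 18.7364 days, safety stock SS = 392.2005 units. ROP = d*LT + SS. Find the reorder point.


d*LT = 156.2402 * 18.7364 = 2927.3789
ROP = 2927.3789 + 392.2005 = 3319.5794

3319.5794 units


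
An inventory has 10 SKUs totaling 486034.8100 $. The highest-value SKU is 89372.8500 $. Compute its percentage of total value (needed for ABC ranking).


Top item = 89372.8500
Total = 486034.8100
Percentage = 89372.8500 / 486034.8100 * 100 = 18.3882

18.3882%


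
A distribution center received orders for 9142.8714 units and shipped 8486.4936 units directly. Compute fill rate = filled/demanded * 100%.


FR = 8486.4936 / 9142.8714 * 100 = 92.8209

92.8209%


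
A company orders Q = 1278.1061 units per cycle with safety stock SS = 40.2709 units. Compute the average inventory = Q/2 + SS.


Q/2 = 639.0530
Avg = 639.0530 + 40.2709 = 679.3239

679.3239 units


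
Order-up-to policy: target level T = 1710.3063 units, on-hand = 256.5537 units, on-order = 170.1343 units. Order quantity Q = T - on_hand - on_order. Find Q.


Inventory position = OH + OO = 256.5537 + 170.1343 = 426.6880
Q = 1710.3063 - 426.6880 = 1283.6183

1283.6183 units


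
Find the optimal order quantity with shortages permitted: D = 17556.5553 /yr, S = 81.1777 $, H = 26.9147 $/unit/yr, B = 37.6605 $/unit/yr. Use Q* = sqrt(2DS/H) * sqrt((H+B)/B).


sqrt(2DS/H) = 325.4305
sqrt((H+B)/B) = 1.3095
Q* = 325.4305 * 1.3095 = 426.1359

426.1359 units


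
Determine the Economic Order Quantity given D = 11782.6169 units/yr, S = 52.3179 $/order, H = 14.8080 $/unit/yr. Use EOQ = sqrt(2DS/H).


2*D*S = 2 * 11782.6169 * 52.3179 = 1232883.5454
2*D*S/H = 83257.9380
EOQ = sqrt(83257.9380) = 288.5445

288.5445 units


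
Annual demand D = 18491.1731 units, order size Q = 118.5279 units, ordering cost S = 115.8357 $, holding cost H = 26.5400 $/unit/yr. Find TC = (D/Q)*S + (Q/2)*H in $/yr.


Ordering cost = D*S/Q = 18071.1713
Holding cost = Q*H/2 = 1572.8652
TC = 18071.1713 + 1572.8652 = 19644.0365

19644.0365 $/yr


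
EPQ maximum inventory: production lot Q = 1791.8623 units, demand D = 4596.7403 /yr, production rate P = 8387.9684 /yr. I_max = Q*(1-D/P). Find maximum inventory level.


D/P = 0.5480
1 - D/P = 0.4520
I_max = 1791.8623 * 0.4520 = 809.8932

809.8932 units


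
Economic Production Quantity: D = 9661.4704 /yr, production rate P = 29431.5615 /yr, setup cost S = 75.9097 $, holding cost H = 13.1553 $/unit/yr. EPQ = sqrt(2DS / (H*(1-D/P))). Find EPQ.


1 - D/P = 1 - 0.3283 = 0.6717
H*(1-D/P) = 8.8368
2DS = 1466798.6392
EPQ = sqrt(165987.1147) = 407.4152

407.4152 units


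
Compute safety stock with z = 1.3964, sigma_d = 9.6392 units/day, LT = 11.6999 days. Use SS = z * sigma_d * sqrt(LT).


sqrt(LT) = sqrt(11.6999) = 3.4205
SS = 1.3964 * 9.6392 * 3.4205 = 46.0407

46.0407 units


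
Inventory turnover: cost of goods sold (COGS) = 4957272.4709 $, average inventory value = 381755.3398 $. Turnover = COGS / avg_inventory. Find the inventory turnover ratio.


Turnover = 4957272.4709 / 381755.3398 = 12.9855

12.9855


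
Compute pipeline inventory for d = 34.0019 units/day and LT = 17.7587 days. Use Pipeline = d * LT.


Pipeline = 34.0019 * 17.7587 = 603.8295

603.8295 units


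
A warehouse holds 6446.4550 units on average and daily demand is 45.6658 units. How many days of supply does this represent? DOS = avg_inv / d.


DOS = 6446.4550 / 45.6658 = 141.1659

141.1659 days


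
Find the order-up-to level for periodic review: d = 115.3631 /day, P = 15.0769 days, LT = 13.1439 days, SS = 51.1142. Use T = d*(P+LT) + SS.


P + LT = 28.2208
d*(P+LT) = 115.3631 * 28.2208 = 3255.6390
T = 3255.6390 + 51.1142 = 3306.7532

3306.7532 units


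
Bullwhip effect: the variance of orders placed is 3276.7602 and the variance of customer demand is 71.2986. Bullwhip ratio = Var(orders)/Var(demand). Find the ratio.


BW = 3276.7602 / 71.2986 = 45.9583

45.9583


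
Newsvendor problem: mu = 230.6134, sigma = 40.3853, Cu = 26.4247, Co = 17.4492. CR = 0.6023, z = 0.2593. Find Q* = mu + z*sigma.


CR = Cu/(Cu+Co) = 26.4247/(26.4247+17.4492) = 0.6023
z = 0.2593
Q* = 230.6134 + 0.2593 * 40.3853 = 241.0853

241.0853 units


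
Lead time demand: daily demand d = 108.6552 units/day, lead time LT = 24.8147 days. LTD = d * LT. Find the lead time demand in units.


LTD = 108.6552 * 24.8147 = 2696.2462

2696.2462 units


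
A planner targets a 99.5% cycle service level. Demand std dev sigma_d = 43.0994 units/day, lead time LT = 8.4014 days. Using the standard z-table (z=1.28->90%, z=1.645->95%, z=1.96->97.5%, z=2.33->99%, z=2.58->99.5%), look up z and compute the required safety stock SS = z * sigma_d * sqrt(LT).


From the table, SL = 99.5% corresponds to z = 2.58
sqrt(LT) = sqrt(8.4014) = 2.8985
SS = 2.58 * 43.0994 * 2.8985 = 322.3048

322.3048 units
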